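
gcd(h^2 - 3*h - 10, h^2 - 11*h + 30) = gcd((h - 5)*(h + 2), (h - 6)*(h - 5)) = h - 5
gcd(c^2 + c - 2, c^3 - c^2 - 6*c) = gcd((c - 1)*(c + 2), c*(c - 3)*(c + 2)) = c + 2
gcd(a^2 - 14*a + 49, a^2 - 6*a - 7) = a - 7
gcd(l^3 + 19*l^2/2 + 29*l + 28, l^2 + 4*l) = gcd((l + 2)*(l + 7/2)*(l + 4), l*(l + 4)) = l + 4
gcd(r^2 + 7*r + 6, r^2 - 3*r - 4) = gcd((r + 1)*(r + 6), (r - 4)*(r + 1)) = r + 1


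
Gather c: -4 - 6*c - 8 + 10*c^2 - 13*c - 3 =10*c^2 - 19*c - 15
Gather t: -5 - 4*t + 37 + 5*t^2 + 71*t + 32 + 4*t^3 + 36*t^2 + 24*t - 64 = 4*t^3 + 41*t^2 + 91*t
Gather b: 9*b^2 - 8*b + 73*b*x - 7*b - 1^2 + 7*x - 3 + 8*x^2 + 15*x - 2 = 9*b^2 + b*(73*x - 15) + 8*x^2 + 22*x - 6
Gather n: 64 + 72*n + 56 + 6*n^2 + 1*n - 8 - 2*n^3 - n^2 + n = -2*n^3 + 5*n^2 + 74*n + 112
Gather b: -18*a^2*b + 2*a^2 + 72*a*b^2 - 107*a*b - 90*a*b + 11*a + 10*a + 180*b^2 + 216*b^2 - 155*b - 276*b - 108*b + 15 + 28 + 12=2*a^2 + 21*a + b^2*(72*a + 396) + b*(-18*a^2 - 197*a - 539) + 55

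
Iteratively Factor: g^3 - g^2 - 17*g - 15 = (g + 3)*(g^2 - 4*g - 5) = (g - 5)*(g + 3)*(g + 1)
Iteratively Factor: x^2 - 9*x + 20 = (x - 4)*(x - 5)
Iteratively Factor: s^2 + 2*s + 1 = (s + 1)*(s + 1)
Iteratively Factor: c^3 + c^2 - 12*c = (c + 4)*(c^2 - 3*c) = c*(c + 4)*(c - 3)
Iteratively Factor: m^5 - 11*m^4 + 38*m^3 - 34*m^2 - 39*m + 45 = (m - 3)*(m^4 - 8*m^3 + 14*m^2 + 8*m - 15) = (m - 3)*(m - 1)*(m^3 - 7*m^2 + 7*m + 15) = (m - 3)*(m - 1)*(m + 1)*(m^2 - 8*m + 15) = (m - 3)^2*(m - 1)*(m + 1)*(m - 5)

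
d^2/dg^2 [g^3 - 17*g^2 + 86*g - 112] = 6*g - 34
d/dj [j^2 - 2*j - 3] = 2*j - 2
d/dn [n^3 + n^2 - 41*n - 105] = 3*n^2 + 2*n - 41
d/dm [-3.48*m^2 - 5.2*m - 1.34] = -6.96*m - 5.2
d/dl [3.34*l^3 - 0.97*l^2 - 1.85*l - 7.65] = 10.02*l^2 - 1.94*l - 1.85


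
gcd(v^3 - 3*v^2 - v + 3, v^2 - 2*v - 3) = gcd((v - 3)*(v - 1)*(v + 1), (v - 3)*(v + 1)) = v^2 - 2*v - 3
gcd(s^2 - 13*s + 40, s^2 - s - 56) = s - 8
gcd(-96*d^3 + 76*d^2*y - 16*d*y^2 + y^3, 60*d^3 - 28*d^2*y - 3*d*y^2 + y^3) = 12*d^2 - 8*d*y + y^2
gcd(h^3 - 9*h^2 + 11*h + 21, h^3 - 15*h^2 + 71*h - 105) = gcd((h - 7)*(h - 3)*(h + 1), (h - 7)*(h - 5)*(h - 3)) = h^2 - 10*h + 21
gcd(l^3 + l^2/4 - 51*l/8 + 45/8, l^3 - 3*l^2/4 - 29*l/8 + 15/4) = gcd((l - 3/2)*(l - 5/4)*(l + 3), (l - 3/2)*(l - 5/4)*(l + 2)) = l^2 - 11*l/4 + 15/8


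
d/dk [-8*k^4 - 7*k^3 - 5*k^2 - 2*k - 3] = -32*k^3 - 21*k^2 - 10*k - 2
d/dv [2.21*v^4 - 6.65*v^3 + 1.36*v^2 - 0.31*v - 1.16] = 8.84*v^3 - 19.95*v^2 + 2.72*v - 0.31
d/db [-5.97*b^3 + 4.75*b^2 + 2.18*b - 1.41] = -17.91*b^2 + 9.5*b + 2.18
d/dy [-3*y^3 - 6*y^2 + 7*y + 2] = -9*y^2 - 12*y + 7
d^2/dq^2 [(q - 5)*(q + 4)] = 2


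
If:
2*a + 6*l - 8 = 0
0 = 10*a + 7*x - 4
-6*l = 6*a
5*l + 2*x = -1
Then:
No Solution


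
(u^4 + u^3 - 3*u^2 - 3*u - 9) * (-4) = -4*u^4 - 4*u^3 + 12*u^2 + 12*u + 36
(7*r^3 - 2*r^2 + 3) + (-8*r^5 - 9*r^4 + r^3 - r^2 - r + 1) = -8*r^5 - 9*r^4 + 8*r^3 - 3*r^2 - r + 4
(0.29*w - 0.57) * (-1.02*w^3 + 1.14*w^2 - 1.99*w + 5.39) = -0.2958*w^4 + 0.912*w^3 - 1.2269*w^2 + 2.6974*w - 3.0723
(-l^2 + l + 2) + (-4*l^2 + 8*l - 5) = -5*l^2 + 9*l - 3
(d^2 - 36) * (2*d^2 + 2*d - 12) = 2*d^4 + 2*d^3 - 84*d^2 - 72*d + 432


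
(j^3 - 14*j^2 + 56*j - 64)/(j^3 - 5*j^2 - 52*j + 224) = (j - 2)/(j + 7)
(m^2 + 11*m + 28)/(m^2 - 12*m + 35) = (m^2 + 11*m + 28)/(m^2 - 12*m + 35)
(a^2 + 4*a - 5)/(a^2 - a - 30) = (a - 1)/(a - 6)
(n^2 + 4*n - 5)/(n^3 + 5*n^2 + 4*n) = (n^2 + 4*n - 5)/(n*(n^2 + 5*n + 4))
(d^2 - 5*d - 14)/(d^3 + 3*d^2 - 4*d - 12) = (d - 7)/(d^2 + d - 6)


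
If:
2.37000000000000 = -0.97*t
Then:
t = -2.44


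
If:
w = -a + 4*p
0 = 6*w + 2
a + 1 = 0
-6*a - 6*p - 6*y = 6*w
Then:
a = -1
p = -1/3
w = -1/3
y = 5/3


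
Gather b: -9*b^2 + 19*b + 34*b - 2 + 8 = -9*b^2 + 53*b + 6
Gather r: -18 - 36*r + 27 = 9 - 36*r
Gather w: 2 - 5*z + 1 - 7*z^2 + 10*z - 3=-7*z^2 + 5*z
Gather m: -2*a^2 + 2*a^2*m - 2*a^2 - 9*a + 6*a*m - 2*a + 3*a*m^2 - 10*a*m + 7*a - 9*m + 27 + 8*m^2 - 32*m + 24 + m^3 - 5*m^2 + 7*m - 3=-4*a^2 - 4*a + m^3 + m^2*(3*a + 3) + m*(2*a^2 - 4*a - 34) + 48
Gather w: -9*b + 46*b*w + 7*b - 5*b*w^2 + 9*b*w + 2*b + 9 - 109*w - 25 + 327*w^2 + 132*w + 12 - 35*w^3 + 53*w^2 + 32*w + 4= -35*w^3 + w^2*(380 - 5*b) + w*(55*b + 55)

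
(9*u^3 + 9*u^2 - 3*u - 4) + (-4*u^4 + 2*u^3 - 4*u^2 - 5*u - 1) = -4*u^4 + 11*u^3 + 5*u^2 - 8*u - 5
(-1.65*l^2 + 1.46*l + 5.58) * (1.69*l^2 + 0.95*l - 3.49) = -2.7885*l^4 + 0.8999*l^3 + 16.5757*l^2 + 0.2056*l - 19.4742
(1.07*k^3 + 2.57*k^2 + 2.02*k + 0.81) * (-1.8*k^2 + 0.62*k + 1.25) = -1.926*k^5 - 3.9626*k^4 - 0.7051*k^3 + 3.0069*k^2 + 3.0272*k + 1.0125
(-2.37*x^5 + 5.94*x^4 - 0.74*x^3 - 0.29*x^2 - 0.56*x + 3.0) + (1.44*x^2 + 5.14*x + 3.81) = -2.37*x^5 + 5.94*x^4 - 0.74*x^3 + 1.15*x^2 + 4.58*x + 6.81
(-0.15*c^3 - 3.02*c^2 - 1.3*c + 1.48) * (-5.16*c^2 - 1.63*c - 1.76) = 0.774*c^5 + 15.8277*c^4 + 11.8946*c^3 - 0.2026*c^2 - 0.1244*c - 2.6048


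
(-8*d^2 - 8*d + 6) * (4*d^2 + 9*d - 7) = -32*d^4 - 104*d^3 + 8*d^2 + 110*d - 42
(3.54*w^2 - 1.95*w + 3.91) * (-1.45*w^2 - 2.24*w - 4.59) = -5.133*w^4 - 5.1021*w^3 - 17.5501*w^2 + 0.192099999999998*w - 17.9469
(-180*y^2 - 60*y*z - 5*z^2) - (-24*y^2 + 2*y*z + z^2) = -156*y^2 - 62*y*z - 6*z^2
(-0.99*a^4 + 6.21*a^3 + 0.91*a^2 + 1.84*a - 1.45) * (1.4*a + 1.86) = -1.386*a^5 + 6.8526*a^4 + 12.8246*a^3 + 4.2686*a^2 + 1.3924*a - 2.697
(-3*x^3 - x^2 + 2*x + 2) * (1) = -3*x^3 - x^2 + 2*x + 2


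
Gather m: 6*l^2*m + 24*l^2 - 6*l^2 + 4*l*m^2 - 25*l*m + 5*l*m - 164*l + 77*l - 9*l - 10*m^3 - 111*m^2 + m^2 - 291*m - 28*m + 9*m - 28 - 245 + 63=18*l^2 - 96*l - 10*m^3 + m^2*(4*l - 110) + m*(6*l^2 - 20*l - 310) - 210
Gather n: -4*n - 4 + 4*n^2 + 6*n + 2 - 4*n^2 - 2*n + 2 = 0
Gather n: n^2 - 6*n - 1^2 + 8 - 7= n^2 - 6*n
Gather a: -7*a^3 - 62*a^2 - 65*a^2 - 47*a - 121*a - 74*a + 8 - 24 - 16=-7*a^3 - 127*a^2 - 242*a - 32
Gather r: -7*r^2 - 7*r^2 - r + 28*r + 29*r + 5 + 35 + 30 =-14*r^2 + 56*r + 70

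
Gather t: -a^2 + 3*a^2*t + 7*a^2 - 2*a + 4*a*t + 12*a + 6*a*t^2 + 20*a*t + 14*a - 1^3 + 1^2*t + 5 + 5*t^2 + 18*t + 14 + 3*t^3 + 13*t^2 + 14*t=6*a^2 + 24*a + 3*t^3 + t^2*(6*a + 18) + t*(3*a^2 + 24*a + 33) + 18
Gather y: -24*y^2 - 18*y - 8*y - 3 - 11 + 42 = -24*y^2 - 26*y + 28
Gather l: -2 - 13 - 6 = -21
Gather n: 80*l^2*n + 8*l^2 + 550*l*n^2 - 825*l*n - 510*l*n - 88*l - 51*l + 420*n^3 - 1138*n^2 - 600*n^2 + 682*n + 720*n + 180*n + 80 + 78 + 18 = 8*l^2 - 139*l + 420*n^3 + n^2*(550*l - 1738) + n*(80*l^2 - 1335*l + 1582) + 176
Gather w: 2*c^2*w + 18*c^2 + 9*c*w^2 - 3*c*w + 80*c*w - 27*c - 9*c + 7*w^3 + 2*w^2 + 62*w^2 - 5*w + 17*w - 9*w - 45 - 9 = 18*c^2 - 36*c + 7*w^3 + w^2*(9*c + 64) + w*(2*c^2 + 77*c + 3) - 54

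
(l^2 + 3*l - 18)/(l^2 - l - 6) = (l + 6)/(l + 2)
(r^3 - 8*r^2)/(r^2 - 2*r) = r*(r - 8)/(r - 2)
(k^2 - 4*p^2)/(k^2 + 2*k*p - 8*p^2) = (k + 2*p)/(k + 4*p)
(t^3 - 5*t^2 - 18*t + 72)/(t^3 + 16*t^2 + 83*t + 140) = (t^2 - 9*t + 18)/(t^2 + 12*t + 35)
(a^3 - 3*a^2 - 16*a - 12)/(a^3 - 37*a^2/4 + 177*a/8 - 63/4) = 8*(a^2 + 3*a + 2)/(8*a^2 - 26*a + 21)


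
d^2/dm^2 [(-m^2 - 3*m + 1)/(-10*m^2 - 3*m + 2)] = 2*(270*m^3 - 240*m^2 + 90*m - 7)/(1000*m^6 + 900*m^5 - 330*m^4 - 333*m^3 + 66*m^2 + 36*m - 8)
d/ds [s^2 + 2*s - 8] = 2*s + 2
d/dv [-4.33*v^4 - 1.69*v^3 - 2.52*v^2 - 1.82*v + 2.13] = -17.32*v^3 - 5.07*v^2 - 5.04*v - 1.82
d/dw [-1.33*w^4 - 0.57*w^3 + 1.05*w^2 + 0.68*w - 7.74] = -5.32*w^3 - 1.71*w^2 + 2.1*w + 0.68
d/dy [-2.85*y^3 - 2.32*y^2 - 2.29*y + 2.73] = -8.55*y^2 - 4.64*y - 2.29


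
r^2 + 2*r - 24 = (r - 4)*(r + 6)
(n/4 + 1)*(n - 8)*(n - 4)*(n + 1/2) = n^4/4 - 15*n^3/8 - 5*n^2 + 30*n + 16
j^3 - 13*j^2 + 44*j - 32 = (j - 8)*(j - 4)*(j - 1)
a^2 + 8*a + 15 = (a + 3)*(a + 5)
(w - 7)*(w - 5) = w^2 - 12*w + 35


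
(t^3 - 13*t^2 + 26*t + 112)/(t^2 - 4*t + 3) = (t^3 - 13*t^2 + 26*t + 112)/(t^2 - 4*t + 3)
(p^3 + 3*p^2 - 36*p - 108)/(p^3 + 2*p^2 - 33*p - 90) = (p + 6)/(p + 5)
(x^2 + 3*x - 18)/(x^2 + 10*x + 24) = (x - 3)/(x + 4)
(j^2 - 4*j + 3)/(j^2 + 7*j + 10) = (j^2 - 4*j + 3)/(j^2 + 7*j + 10)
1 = 1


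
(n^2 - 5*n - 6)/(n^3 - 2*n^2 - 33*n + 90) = (n^2 - 5*n - 6)/(n^3 - 2*n^2 - 33*n + 90)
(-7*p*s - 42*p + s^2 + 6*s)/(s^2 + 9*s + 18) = (-7*p + s)/(s + 3)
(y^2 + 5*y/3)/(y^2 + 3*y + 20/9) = 3*y/(3*y + 4)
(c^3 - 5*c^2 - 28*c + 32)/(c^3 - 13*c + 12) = (c - 8)/(c - 3)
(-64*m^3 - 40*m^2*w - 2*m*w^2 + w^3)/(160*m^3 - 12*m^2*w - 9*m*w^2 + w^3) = (2*m + w)/(-5*m + w)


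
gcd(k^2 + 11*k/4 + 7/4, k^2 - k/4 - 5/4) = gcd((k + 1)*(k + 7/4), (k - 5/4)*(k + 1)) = k + 1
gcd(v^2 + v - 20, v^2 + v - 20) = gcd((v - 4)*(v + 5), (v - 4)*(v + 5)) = v^2 + v - 20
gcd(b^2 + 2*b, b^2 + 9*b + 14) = b + 2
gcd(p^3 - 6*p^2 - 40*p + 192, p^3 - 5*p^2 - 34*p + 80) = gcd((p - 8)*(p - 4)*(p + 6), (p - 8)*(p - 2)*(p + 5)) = p - 8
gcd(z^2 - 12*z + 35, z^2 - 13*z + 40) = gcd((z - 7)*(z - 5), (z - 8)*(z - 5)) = z - 5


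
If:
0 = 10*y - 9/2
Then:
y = 9/20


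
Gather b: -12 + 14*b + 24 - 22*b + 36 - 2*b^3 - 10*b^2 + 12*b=-2*b^3 - 10*b^2 + 4*b + 48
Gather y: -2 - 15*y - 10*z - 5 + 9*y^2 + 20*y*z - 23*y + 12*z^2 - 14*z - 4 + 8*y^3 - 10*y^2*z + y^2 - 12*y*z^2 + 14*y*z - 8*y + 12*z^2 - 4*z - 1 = 8*y^3 + y^2*(10 - 10*z) + y*(-12*z^2 + 34*z - 46) + 24*z^2 - 28*z - 12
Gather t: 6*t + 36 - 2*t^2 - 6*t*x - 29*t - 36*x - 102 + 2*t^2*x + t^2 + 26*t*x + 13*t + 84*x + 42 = t^2*(2*x - 1) + t*(20*x - 10) + 48*x - 24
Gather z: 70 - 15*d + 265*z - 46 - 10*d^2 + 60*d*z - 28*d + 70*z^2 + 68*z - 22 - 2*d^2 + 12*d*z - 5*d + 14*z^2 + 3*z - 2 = -12*d^2 - 48*d + 84*z^2 + z*(72*d + 336)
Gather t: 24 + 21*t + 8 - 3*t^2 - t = -3*t^2 + 20*t + 32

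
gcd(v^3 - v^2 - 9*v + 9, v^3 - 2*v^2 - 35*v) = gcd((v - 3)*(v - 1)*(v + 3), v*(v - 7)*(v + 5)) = 1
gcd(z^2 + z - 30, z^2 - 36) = z + 6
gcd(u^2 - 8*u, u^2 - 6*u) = u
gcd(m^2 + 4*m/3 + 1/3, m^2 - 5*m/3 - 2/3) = m + 1/3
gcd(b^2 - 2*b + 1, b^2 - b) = b - 1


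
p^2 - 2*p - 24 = (p - 6)*(p + 4)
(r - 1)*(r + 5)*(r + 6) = r^3 + 10*r^2 + 19*r - 30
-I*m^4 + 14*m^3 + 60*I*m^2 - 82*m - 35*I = (m + I)*(m + 5*I)*(m + 7*I)*(-I*m + 1)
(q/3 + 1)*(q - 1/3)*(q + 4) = q^3/3 + 20*q^2/9 + 29*q/9 - 4/3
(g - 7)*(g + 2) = g^2 - 5*g - 14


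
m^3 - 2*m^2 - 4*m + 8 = (m - 2)^2*(m + 2)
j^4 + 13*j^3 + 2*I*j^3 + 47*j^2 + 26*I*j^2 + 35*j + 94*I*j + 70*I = (j + 1)*(j + 5)*(j + 7)*(j + 2*I)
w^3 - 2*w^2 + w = w*(w - 1)^2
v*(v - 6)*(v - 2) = v^3 - 8*v^2 + 12*v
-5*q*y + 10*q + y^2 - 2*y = (-5*q + y)*(y - 2)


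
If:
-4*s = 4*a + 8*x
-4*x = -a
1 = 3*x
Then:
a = 4/3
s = -2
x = 1/3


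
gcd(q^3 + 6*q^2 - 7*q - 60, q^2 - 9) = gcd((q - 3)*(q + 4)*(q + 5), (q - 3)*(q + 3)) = q - 3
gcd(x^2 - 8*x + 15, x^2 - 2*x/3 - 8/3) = 1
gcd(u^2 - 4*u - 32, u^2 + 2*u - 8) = u + 4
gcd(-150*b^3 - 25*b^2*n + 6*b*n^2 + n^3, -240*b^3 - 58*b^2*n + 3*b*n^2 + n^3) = 30*b^2 + 11*b*n + n^2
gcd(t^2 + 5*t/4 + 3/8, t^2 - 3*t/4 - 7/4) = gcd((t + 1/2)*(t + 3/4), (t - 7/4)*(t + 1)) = 1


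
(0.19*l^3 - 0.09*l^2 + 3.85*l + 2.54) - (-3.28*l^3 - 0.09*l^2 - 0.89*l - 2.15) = 3.47*l^3 + 4.74*l + 4.69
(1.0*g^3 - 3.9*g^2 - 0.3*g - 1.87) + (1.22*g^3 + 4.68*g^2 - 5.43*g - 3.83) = 2.22*g^3 + 0.78*g^2 - 5.73*g - 5.7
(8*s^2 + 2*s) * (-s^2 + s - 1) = -8*s^4 + 6*s^3 - 6*s^2 - 2*s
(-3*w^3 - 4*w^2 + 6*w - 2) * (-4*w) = 12*w^4 + 16*w^3 - 24*w^2 + 8*w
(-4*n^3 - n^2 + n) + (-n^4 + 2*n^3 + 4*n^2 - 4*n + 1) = -n^4 - 2*n^3 + 3*n^2 - 3*n + 1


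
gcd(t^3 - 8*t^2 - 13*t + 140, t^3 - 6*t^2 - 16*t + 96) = t + 4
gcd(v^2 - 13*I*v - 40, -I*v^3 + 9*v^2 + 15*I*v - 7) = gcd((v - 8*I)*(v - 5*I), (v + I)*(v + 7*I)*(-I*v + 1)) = 1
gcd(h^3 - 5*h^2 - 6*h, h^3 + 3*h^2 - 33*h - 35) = h + 1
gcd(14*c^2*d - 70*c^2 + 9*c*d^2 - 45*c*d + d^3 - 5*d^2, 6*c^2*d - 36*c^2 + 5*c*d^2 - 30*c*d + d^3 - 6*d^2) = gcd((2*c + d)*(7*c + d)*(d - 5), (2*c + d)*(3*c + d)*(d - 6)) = 2*c + d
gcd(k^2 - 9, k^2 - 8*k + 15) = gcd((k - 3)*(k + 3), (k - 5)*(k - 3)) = k - 3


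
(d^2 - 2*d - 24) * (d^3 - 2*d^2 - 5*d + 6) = d^5 - 4*d^4 - 25*d^3 + 64*d^2 + 108*d - 144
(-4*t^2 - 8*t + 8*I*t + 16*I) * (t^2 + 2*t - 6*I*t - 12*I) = -4*t^4 - 16*t^3 + 32*I*t^3 + 32*t^2 + 128*I*t^2 + 192*t + 128*I*t + 192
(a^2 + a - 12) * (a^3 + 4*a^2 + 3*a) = a^5 + 5*a^4 - 5*a^3 - 45*a^2 - 36*a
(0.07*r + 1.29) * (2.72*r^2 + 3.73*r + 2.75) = 0.1904*r^3 + 3.7699*r^2 + 5.0042*r + 3.5475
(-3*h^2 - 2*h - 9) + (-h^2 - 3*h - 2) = -4*h^2 - 5*h - 11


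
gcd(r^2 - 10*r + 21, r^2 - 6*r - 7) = r - 7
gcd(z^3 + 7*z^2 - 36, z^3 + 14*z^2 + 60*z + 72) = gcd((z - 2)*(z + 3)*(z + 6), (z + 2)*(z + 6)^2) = z + 6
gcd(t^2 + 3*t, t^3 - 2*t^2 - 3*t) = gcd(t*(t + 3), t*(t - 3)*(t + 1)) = t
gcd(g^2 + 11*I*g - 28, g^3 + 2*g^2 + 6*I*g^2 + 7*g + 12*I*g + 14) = g + 7*I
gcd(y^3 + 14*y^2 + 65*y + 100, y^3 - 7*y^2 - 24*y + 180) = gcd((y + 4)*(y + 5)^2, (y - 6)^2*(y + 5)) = y + 5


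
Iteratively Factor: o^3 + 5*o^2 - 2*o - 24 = (o + 3)*(o^2 + 2*o - 8) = (o + 3)*(o + 4)*(o - 2)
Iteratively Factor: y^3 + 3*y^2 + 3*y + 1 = (y + 1)*(y^2 + 2*y + 1) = (y + 1)^2*(y + 1)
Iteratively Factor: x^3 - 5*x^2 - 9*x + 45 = (x - 3)*(x^2 - 2*x - 15) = (x - 5)*(x - 3)*(x + 3)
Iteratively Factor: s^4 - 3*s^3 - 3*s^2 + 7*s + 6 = (s - 3)*(s^3 - 3*s - 2) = (s - 3)*(s + 1)*(s^2 - s - 2) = (s - 3)*(s + 1)^2*(s - 2)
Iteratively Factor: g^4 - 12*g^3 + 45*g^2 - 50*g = (g - 5)*(g^3 - 7*g^2 + 10*g) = g*(g - 5)*(g^2 - 7*g + 10) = g*(g - 5)^2*(g - 2)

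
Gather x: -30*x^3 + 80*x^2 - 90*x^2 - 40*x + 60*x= -30*x^3 - 10*x^2 + 20*x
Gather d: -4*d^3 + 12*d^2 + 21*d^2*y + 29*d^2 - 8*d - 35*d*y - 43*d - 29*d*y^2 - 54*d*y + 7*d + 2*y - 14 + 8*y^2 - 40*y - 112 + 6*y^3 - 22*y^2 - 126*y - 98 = -4*d^3 + d^2*(21*y + 41) + d*(-29*y^2 - 89*y - 44) + 6*y^3 - 14*y^2 - 164*y - 224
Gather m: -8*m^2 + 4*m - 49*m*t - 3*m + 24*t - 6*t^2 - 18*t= -8*m^2 + m*(1 - 49*t) - 6*t^2 + 6*t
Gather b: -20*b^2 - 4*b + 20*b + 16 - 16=-20*b^2 + 16*b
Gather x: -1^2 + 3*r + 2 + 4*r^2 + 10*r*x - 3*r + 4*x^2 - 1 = 4*r^2 + 10*r*x + 4*x^2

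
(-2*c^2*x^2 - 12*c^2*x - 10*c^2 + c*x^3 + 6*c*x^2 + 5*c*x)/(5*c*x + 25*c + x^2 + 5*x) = c*(-2*c*x - 2*c + x^2 + x)/(5*c + x)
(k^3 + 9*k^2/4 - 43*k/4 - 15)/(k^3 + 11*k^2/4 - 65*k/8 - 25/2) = 2*(k - 3)/(2*k - 5)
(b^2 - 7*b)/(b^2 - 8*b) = (b - 7)/(b - 8)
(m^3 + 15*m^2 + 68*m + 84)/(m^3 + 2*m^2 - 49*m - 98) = (m + 6)/(m - 7)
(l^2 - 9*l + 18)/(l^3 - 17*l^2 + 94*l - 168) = (l - 3)/(l^2 - 11*l + 28)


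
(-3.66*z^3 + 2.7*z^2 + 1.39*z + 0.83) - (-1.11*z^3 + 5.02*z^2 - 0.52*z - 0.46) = -2.55*z^3 - 2.32*z^2 + 1.91*z + 1.29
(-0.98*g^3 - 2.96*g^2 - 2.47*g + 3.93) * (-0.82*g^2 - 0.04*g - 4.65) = 0.8036*g^5 + 2.4664*g^4 + 6.7008*g^3 + 10.6402*g^2 + 11.3283*g - 18.2745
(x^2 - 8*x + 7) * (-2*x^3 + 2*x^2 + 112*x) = -2*x^5 + 18*x^4 + 82*x^3 - 882*x^2 + 784*x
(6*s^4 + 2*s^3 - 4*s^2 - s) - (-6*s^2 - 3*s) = 6*s^4 + 2*s^3 + 2*s^2 + 2*s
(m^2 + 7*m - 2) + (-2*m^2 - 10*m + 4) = -m^2 - 3*m + 2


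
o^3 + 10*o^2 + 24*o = o*(o + 4)*(o + 6)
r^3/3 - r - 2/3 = (r/3 + 1/3)*(r - 2)*(r + 1)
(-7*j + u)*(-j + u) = 7*j^2 - 8*j*u + u^2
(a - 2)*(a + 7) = a^2 + 5*a - 14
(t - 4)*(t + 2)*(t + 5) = t^3 + 3*t^2 - 18*t - 40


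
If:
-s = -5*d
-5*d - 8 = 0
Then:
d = -8/5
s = -8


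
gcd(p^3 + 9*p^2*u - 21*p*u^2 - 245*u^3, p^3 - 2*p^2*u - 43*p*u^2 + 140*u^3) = p^2 + 2*p*u - 35*u^2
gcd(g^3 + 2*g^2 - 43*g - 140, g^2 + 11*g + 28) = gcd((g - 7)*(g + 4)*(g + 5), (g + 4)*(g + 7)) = g + 4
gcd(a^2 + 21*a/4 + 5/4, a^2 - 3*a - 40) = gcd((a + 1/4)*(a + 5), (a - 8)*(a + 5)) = a + 5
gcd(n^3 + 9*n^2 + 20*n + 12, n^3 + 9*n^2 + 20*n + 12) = n^3 + 9*n^2 + 20*n + 12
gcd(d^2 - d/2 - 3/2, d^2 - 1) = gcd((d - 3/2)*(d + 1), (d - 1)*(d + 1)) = d + 1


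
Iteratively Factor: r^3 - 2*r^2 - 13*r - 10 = (r + 2)*(r^2 - 4*r - 5) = (r - 5)*(r + 2)*(r + 1)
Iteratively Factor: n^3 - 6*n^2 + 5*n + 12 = (n - 3)*(n^2 - 3*n - 4) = (n - 3)*(n + 1)*(n - 4)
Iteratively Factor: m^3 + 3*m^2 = (m + 3)*(m^2) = m*(m + 3)*(m)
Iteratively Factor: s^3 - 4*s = (s)*(s^2 - 4) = s*(s - 2)*(s + 2)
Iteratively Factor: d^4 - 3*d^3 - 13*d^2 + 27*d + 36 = (d - 3)*(d^3 - 13*d - 12) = (d - 3)*(d + 1)*(d^2 - d - 12) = (d - 3)*(d + 1)*(d + 3)*(d - 4)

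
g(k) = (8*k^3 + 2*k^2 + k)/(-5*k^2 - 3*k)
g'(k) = (10*k + 3)*(8*k^3 + 2*k^2 + k)/(-5*k^2 - 3*k)^2 + (24*k^2 + 4*k + 1)/(-5*k^2 - 3*k)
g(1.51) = -2.11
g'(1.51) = -1.48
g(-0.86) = 4.00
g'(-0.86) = 6.33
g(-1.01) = 3.48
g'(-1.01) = 1.59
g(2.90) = -4.23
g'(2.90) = -1.56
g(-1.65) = 3.71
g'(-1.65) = -1.11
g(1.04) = -1.43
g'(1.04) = -1.40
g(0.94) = -1.29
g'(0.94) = -1.37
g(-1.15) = 3.37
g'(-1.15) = 0.17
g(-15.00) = 24.60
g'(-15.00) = -1.60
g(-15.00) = 24.60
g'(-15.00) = -1.60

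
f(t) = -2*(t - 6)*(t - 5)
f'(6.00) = -2.00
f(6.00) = 0.00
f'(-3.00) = 34.00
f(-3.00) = -144.00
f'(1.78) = 14.88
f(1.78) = -27.18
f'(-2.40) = 31.60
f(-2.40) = -124.32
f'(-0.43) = 23.72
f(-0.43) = -69.83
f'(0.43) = 20.28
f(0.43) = -50.91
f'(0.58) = 19.68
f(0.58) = -47.91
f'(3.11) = 9.56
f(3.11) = -10.92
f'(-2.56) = 32.24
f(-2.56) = -129.43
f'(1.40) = 16.40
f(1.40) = -33.12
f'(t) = 22 - 4*t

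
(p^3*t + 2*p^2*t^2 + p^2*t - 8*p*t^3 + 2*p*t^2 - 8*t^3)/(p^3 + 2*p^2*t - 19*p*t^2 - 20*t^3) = t*(p^3 + 2*p^2*t + p^2 - 8*p*t^2 + 2*p*t - 8*t^2)/(p^3 + 2*p^2*t - 19*p*t^2 - 20*t^3)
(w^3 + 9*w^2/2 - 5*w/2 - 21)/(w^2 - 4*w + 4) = (2*w^2 + 13*w + 21)/(2*(w - 2))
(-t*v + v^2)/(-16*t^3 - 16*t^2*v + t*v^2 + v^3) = v*(t - v)/(16*t^3 + 16*t^2*v - t*v^2 - v^3)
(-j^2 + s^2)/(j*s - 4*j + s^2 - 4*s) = (-j + s)/(s - 4)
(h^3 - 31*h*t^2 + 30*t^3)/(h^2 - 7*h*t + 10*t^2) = (-h^2 - 5*h*t + 6*t^2)/(-h + 2*t)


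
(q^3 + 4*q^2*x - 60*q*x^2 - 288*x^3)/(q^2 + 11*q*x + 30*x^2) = (q^2 - 2*q*x - 48*x^2)/(q + 5*x)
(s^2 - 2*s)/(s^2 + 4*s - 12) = s/(s + 6)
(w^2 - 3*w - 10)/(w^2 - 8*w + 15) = (w + 2)/(w - 3)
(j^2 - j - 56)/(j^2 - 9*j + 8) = (j + 7)/(j - 1)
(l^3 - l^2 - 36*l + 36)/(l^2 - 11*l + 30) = (l^2 + 5*l - 6)/(l - 5)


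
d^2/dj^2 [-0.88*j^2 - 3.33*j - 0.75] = -1.76000000000000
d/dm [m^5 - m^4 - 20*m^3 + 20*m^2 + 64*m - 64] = 5*m^4 - 4*m^3 - 60*m^2 + 40*m + 64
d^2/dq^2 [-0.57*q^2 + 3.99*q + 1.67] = -1.14000000000000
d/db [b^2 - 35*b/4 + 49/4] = 2*b - 35/4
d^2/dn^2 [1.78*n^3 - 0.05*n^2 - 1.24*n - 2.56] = 10.68*n - 0.1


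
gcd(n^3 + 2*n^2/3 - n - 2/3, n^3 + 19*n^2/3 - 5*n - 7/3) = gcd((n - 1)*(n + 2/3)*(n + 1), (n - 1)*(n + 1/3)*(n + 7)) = n - 1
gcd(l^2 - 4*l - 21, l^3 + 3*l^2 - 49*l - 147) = l^2 - 4*l - 21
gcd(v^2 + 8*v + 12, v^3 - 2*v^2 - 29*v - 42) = v + 2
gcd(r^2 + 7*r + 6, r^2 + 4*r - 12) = r + 6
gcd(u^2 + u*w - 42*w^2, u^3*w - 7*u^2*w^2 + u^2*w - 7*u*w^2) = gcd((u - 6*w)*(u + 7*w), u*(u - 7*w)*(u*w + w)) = 1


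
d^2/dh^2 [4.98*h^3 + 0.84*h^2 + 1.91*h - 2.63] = 29.88*h + 1.68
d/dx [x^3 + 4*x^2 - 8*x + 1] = 3*x^2 + 8*x - 8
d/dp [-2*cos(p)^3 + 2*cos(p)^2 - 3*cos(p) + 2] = (6*cos(p)^2 - 4*cos(p) + 3)*sin(p)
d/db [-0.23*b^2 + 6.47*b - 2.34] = 6.47 - 0.46*b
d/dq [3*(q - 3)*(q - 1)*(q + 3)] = 9*q^2 - 6*q - 27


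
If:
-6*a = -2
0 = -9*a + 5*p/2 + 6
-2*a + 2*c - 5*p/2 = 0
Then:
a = 1/3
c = -7/6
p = -6/5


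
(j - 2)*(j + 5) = j^2 + 3*j - 10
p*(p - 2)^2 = p^3 - 4*p^2 + 4*p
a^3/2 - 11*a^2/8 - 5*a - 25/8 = (a/2 + 1/2)*(a - 5)*(a + 5/4)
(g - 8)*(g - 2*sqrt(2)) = g^2 - 8*g - 2*sqrt(2)*g + 16*sqrt(2)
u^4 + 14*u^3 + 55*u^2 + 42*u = u*(u + 1)*(u + 6)*(u + 7)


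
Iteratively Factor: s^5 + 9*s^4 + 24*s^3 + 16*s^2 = (s)*(s^4 + 9*s^3 + 24*s^2 + 16*s) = s^2*(s^3 + 9*s^2 + 24*s + 16) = s^2*(s + 1)*(s^2 + 8*s + 16) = s^2*(s + 1)*(s + 4)*(s + 4)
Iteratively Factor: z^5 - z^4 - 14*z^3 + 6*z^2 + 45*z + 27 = (z + 1)*(z^4 - 2*z^3 - 12*z^2 + 18*z + 27) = (z + 1)*(z + 3)*(z^3 - 5*z^2 + 3*z + 9) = (z - 3)*(z + 1)*(z + 3)*(z^2 - 2*z - 3) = (z - 3)^2*(z + 1)*(z + 3)*(z + 1)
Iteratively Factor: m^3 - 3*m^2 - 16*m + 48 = (m - 3)*(m^2 - 16) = (m - 3)*(m + 4)*(m - 4)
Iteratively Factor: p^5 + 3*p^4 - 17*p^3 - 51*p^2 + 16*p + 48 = (p + 4)*(p^4 - p^3 - 13*p^2 + p + 12) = (p + 3)*(p + 4)*(p^3 - 4*p^2 - p + 4) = (p - 4)*(p + 3)*(p + 4)*(p^2 - 1) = (p - 4)*(p + 1)*(p + 3)*(p + 4)*(p - 1)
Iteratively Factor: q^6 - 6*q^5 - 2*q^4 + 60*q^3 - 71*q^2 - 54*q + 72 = (q + 1)*(q^5 - 7*q^4 + 5*q^3 + 55*q^2 - 126*q + 72) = (q - 1)*(q + 1)*(q^4 - 6*q^3 - q^2 + 54*q - 72) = (q - 3)*(q - 1)*(q + 1)*(q^3 - 3*q^2 - 10*q + 24) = (q - 3)*(q - 2)*(q - 1)*(q + 1)*(q^2 - q - 12) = (q - 3)*(q - 2)*(q - 1)*(q + 1)*(q + 3)*(q - 4)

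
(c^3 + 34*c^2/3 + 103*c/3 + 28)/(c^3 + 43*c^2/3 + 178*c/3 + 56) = (c + 3)/(c + 6)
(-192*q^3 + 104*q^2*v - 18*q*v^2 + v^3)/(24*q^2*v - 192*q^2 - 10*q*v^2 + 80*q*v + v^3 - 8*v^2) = (-8*q + v)/(v - 8)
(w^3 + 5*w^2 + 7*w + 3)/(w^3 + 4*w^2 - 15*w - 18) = (w^2 + 4*w + 3)/(w^2 + 3*w - 18)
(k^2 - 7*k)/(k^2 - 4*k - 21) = k/(k + 3)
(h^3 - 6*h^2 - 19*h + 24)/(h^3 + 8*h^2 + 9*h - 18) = (h - 8)/(h + 6)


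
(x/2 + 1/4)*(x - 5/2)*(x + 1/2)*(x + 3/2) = x^4/2 - 9*x^2/4 - 2*x - 15/32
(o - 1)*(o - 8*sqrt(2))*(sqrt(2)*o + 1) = sqrt(2)*o^3 - 15*o^2 - sqrt(2)*o^2 - 8*sqrt(2)*o + 15*o + 8*sqrt(2)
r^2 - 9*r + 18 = (r - 6)*(r - 3)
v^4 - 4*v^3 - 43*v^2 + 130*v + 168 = (v - 7)*(v - 4)*(v + 1)*(v + 6)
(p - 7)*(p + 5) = p^2 - 2*p - 35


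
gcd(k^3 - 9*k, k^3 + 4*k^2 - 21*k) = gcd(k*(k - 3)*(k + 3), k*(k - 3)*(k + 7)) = k^2 - 3*k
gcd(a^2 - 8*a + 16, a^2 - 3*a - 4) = a - 4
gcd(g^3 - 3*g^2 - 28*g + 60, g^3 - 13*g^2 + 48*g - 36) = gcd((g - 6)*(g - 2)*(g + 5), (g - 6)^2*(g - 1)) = g - 6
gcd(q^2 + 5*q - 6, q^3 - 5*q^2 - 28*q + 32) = q - 1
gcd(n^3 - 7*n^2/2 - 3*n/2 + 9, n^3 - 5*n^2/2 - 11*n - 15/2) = n + 3/2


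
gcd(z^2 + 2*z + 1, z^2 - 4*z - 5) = z + 1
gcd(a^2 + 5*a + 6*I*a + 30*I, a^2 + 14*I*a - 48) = a + 6*I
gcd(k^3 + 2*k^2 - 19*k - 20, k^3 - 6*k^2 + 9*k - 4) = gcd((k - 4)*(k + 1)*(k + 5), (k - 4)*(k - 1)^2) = k - 4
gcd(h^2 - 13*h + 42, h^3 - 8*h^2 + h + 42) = h - 7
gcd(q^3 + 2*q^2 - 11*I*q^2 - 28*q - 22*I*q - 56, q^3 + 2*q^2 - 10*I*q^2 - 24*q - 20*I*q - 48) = q^2 + q*(2 - 4*I) - 8*I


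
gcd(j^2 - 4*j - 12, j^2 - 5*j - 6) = j - 6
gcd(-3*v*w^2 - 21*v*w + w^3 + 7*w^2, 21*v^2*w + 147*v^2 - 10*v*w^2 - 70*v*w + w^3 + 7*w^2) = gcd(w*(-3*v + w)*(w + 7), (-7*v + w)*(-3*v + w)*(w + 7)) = 3*v*w + 21*v - w^2 - 7*w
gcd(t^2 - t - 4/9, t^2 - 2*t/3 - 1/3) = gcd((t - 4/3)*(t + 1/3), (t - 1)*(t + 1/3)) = t + 1/3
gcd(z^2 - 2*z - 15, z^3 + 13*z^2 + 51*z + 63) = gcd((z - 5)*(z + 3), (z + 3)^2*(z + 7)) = z + 3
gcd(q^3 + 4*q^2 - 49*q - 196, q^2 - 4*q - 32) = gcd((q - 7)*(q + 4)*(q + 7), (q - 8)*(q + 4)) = q + 4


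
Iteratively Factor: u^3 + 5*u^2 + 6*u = (u)*(u^2 + 5*u + 6) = u*(u + 2)*(u + 3)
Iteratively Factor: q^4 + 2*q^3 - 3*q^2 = (q)*(q^3 + 2*q^2 - 3*q) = q*(q - 1)*(q^2 + 3*q) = q*(q - 1)*(q + 3)*(q)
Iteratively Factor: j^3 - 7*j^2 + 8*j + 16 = (j + 1)*(j^2 - 8*j + 16) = (j - 4)*(j + 1)*(j - 4)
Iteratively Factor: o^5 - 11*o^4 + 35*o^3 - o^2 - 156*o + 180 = (o + 2)*(o^4 - 13*o^3 + 61*o^2 - 123*o + 90) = (o - 3)*(o + 2)*(o^3 - 10*o^2 + 31*o - 30) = (o - 5)*(o - 3)*(o + 2)*(o^2 - 5*o + 6) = (o - 5)*(o - 3)*(o - 2)*(o + 2)*(o - 3)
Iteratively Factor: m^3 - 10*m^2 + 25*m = (m - 5)*(m^2 - 5*m) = m*(m - 5)*(m - 5)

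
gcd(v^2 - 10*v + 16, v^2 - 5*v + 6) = v - 2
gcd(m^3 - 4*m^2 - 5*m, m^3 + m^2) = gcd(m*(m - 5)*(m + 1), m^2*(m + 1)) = m^2 + m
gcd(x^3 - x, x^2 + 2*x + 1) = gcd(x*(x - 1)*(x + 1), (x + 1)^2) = x + 1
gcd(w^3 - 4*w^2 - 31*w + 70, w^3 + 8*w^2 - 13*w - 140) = w + 5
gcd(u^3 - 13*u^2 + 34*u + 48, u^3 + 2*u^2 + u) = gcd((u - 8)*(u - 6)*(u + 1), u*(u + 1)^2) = u + 1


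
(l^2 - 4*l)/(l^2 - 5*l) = (l - 4)/(l - 5)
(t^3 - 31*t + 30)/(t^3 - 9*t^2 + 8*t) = (t^2 + t - 30)/(t*(t - 8))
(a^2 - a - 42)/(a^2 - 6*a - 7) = (a + 6)/(a + 1)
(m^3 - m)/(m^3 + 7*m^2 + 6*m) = (m - 1)/(m + 6)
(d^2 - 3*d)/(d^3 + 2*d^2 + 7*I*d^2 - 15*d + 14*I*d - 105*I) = d/(d^2 + d*(5 + 7*I) + 35*I)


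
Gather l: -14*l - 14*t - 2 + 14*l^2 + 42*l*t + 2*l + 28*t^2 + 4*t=14*l^2 + l*(42*t - 12) + 28*t^2 - 10*t - 2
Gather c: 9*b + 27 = 9*b + 27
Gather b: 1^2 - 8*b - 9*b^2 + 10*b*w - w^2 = -9*b^2 + b*(10*w - 8) - w^2 + 1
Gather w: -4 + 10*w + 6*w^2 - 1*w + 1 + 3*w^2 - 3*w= 9*w^2 + 6*w - 3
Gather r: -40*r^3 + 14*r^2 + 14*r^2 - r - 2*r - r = -40*r^3 + 28*r^2 - 4*r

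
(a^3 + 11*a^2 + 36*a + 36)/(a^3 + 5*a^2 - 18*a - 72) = (a + 2)/(a - 4)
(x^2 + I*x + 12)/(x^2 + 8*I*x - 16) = (x - 3*I)/(x + 4*I)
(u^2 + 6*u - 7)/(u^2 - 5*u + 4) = (u + 7)/(u - 4)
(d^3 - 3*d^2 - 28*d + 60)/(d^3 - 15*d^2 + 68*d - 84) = (d + 5)/(d - 7)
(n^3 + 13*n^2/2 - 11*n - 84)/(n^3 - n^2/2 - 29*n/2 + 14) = (n + 6)/(n - 1)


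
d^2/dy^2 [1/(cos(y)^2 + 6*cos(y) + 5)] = (-8*sin(y)^4 + 36*sin(y)^2 + 105*cos(y) - 9*cos(3*y) + 96)/(2*(cos(y) + 1)^3*(cos(y) + 5)^3)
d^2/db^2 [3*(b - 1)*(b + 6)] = 6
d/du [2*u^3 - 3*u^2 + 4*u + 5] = 6*u^2 - 6*u + 4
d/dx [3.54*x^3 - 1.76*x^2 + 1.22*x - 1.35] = 10.62*x^2 - 3.52*x + 1.22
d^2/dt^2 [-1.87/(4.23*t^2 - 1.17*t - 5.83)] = (-66.919446*t^2 + 18.509634*t + 1.87*(8.46*t - 1.17)*(16.92*t - 2.34) + 92.231766)/(-4.23*t^2 + 1.17*t + 5.83)^3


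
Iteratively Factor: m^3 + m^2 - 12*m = (m - 3)*(m^2 + 4*m) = (m - 3)*(m + 4)*(m)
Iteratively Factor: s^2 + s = (s + 1)*(s)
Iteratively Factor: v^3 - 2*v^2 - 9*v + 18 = (v - 3)*(v^2 + v - 6) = (v - 3)*(v - 2)*(v + 3)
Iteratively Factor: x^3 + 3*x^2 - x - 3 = (x - 1)*(x^2 + 4*x + 3) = (x - 1)*(x + 1)*(x + 3)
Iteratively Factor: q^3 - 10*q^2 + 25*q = (q - 5)*(q^2 - 5*q) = (q - 5)^2*(q)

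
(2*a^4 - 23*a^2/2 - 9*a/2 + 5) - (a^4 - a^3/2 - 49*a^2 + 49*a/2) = a^4 + a^3/2 + 75*a^2/2 - 29*a + 5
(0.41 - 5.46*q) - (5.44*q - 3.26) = 3.67 - 10.9*q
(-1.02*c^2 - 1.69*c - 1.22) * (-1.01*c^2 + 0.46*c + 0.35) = 1.0302*c^4 + 1.2377*c^3 + 0.0978000000000001*c^2 - 1.1527*c - 0.427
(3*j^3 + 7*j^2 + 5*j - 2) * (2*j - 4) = 6*j^4 + 2*j^3 - 18*j^2 - 24*j + 8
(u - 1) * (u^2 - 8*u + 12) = u^3 - 9*u^2 + 20*u - 12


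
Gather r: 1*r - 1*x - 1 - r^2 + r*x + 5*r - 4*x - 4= -r^2 + r*(x + 6) - 5*x - 5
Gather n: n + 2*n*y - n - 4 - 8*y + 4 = 2*n*y - 8*y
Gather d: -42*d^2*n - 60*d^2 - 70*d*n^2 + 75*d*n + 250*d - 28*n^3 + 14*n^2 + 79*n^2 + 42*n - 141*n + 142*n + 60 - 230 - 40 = d^2*(-42*n - 60) + d*(-70*n^2 + 75*n + 250) - 28*n^3 + 93*n^2 + 43*n - 210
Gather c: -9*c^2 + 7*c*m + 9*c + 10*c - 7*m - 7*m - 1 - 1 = -9*c^2 + c*(7*m + 19) - 14*m - 2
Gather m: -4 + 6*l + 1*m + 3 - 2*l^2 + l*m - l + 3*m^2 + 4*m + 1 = -2*l^2 + 5*l + 3*m^2 + m*(l + 5)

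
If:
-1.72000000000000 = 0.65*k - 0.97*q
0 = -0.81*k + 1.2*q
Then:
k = 362.11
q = 244.42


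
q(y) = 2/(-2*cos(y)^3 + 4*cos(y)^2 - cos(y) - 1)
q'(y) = 2*(-6*sin(y)*cos(y)^2 + 8*sin(y)*cos(y) - sin(y))/(-2*cos(y)^3 + 4*cos(y)^2 - cos(y) - 1)^2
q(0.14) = -200.53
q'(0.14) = 2913.86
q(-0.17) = -134.91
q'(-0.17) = -1626.44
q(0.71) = -6.06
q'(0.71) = 19.32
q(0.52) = -12.31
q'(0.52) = 53.58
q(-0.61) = -8.56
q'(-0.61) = -32.03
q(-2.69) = 0.44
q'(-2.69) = 0.54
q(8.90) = 0.48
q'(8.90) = -0.72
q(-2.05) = 3.94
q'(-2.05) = 41.10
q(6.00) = -46.65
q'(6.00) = -349.52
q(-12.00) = -10.14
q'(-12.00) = 40.76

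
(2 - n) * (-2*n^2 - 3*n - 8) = 2*n^3 - n^2 + 2*n - 16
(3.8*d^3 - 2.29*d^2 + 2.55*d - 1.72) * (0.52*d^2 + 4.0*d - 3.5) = 1.976*d^5 + 14.0092*d^4 - 21.134*d^3 + 17.3206*d^2 - 15.805*d + 6.02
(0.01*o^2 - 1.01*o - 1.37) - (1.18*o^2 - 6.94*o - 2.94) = -1.17*o^2 + 5.93*o + 1.57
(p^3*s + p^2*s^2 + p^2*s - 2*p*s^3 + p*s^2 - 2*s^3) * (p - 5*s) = p^4*s - 4*p^3*s^2 + p^3*s - 7*p^2*s^3 - 4*p^2*s^2 + 10*p*s^4 - 7*p*s^3 + 10*s^4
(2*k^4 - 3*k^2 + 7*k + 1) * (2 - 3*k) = -6*k^5 + 4*k^4 + 9*k^3 - 27*k^2 + 11*k + 2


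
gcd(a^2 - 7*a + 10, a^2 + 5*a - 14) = a - 2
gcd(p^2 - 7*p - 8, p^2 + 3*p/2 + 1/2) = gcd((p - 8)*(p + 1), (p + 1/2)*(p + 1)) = p + 1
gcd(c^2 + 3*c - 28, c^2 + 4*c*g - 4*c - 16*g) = c - 4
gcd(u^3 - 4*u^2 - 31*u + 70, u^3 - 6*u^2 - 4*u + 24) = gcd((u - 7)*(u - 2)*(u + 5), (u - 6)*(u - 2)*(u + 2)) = u - 2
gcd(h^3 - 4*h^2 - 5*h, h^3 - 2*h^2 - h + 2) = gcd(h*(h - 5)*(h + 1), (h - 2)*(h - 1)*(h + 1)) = h + 1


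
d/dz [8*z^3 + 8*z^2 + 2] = 8*z*(3*z + 2)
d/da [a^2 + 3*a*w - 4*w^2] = 2*a + 3*w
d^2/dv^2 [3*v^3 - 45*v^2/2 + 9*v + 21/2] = 18*v - 45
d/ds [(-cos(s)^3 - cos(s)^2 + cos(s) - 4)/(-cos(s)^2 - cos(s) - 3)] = (-sin(s)^4 + 2*sin(s)^2*cos(s) + 13*sin(s)^2 - 5)*sin(s)/(cos(s)^2 + cos(s) + 3)^2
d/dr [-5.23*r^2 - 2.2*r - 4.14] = -10.46*r - 2.2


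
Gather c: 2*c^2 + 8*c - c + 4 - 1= 2*c^2 + 7*c + 3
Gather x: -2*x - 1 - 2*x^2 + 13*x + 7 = -2*x^2 + 11*x + 6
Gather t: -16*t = -16*t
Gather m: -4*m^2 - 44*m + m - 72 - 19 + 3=-4*m^2 - 43*m - 88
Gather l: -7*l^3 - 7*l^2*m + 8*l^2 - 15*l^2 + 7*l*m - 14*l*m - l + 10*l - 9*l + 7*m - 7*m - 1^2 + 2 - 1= -7*l^3 + l^2*(-7*m - 7) - 7*l*m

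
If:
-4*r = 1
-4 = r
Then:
No Solution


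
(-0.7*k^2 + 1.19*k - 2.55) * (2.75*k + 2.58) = -1.925*k^3 + 1.4665*k^2 - 3.9423*k - 6.579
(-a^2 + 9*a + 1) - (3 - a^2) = 9*a - 2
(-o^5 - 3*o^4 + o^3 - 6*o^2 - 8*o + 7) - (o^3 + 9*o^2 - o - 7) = -o^5 - 3*o^4 - 15*o^2 - 7*o + 14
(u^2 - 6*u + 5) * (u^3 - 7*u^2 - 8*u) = u^5 - 13*u^4 + 39*u^3 + 13*u^2 - 40*u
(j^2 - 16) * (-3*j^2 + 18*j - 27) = -3*j^4 + 18*j^3 + 21*j^2 - 288*j + 432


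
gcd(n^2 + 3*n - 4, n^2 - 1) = n - 1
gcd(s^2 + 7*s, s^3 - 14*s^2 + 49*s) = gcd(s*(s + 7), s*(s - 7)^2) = s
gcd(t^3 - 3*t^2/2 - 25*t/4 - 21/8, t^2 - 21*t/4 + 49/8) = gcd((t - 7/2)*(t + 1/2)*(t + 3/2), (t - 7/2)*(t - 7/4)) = t - 7/2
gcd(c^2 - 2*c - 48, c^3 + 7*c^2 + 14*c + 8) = 1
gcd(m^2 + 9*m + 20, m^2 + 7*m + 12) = m + 4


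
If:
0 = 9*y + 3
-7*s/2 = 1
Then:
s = -2/7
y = -1/3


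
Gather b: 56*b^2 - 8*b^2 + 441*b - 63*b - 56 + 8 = 48*b^2 + 378*b - 48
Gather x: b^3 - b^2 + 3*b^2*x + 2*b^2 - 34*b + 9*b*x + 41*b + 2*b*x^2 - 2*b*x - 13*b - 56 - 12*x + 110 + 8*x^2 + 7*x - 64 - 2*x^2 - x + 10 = b^3 + b^2 - 6*b + x^2*(2*b + 6) + x*(3*b^2 + 7*b - 6)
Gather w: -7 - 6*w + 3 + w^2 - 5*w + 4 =w^2 - 11*w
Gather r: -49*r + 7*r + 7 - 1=6 - 42*r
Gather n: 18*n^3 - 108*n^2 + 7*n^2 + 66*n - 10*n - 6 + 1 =18*n^3 - 101*n^2 + 56*n - 5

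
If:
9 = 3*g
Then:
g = 3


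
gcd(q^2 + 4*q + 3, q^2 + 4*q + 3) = q^2 + 4*q + 3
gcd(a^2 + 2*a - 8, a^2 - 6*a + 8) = a - 2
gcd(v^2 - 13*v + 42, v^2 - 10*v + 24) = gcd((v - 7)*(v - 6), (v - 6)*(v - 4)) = v - 6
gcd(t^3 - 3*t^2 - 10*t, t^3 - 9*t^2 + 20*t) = t^2 - 5*t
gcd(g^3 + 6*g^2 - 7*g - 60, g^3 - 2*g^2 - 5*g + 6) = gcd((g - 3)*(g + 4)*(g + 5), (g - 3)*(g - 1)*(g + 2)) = g - 3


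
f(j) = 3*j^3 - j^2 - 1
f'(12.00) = 1272.00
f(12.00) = 5039.00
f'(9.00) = 711.00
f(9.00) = 2105.00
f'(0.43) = 0.80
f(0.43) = -0.95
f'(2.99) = 74.48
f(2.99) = 70.25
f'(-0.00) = 0.00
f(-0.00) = -1.00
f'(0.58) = 1.87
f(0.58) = -0.75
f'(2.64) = 57.45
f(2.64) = 47.23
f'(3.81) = 123.02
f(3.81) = 150.40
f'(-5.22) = 255.68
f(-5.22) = -454.96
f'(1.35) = 13.70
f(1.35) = 4.56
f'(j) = 9*j^2 - 2*j = j*(9*j - 2)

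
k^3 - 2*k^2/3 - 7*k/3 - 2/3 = (k - 2)*(k + 1/3)*(k + 1)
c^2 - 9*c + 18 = (c - 6)*(c - 3)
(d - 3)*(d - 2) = d^2 - 5*d + 6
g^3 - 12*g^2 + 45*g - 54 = (g - 6)*(g - 3)^2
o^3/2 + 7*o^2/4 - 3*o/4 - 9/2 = (o/2 + 1)*(o - 3/2)*(o + 3)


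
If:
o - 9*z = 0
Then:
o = 9*z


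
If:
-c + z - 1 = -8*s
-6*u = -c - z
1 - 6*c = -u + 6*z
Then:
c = 6/35 - z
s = 41/280 - z/4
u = 1/35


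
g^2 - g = g*(g - 1)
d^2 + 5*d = d*(d + 5)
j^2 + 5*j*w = j*(j + 5*w)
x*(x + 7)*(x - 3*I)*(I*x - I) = I*x^4 + 3*x^3 + 6*I*x^3 + 18*x^2 - 7*I*x^2 - 21*x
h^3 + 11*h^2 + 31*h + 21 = (h + 1)*(h + 3)*(h + 7)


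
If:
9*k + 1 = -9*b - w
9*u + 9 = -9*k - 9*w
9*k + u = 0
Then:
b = -17*w/72 - 17/72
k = w/8 + 1/8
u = -9*w/8 - 9/8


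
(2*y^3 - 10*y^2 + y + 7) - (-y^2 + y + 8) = 2*y^3 - 9*y^2 - 1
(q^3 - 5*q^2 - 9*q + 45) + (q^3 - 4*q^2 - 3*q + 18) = 2*q^3 - 9*q^2 - 12*q + 63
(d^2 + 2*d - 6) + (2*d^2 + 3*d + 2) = 3*d^2 + 5*d - 4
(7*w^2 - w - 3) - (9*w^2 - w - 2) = -2*w^2 - 1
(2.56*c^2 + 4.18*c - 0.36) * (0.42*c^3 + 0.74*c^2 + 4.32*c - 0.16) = 1.0752*c^5 + 3.65*c^4 + 14.0012*c^3 + 17.3816*c^2 - 2.224*c + 0.0576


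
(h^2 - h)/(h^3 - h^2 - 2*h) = (1 - h)/(-h^2 + h + 2)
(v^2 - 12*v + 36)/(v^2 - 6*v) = (v - 6)/v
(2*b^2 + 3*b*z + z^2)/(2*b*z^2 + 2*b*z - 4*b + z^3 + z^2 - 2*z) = (b + z)/(z^2 + z - 2)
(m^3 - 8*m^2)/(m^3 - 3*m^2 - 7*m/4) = 4*m*(8 - m)/(-4*m^2 + 12*m + 7)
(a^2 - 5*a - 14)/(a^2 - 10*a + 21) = (a + 2)/(a - 3)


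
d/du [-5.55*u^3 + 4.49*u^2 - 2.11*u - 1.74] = -16.65*u^2 + 8.98*u - 2.11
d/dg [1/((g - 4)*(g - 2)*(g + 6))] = (28 - 3*g^2)/(g^6 - 56*g^4 + 96*g^3 + 784*g^2 - 2688*g + 2304)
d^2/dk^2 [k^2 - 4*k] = 2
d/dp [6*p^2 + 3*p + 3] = 12*p + 3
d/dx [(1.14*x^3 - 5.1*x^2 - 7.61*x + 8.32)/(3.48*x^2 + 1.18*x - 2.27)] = (3.9672*x^4 + 2.6904*x^3 + 12.7014*x^2 - 34.7532*x + 7.4571)/(12.1104*x^4 + 8.2128*x^3 - 14.4068*x^2 - 5.3572*x + 5.1529)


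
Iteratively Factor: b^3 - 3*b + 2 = (b - 1)*(b^2 + b - 2) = (b - 1)*(b + 2)*(b - 1)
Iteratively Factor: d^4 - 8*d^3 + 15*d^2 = (d)*(d^3 - 8*d^2 + 15*d) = d*(d - 3)*(d^2 - 5*d) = d^2*(d - 3)*(d - 5)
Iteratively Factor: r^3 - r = (r)*(r^2 - 1) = r*(r - 1)*(r + 1)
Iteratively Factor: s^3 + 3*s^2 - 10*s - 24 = (s + 4)*(s^2 - s - 6) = (s + 2)*(s + 4)*(s - 3)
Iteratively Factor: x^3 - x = (x)*(x^2 - 1) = x*(x - 1)*(x + 1)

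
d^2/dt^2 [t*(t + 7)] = 2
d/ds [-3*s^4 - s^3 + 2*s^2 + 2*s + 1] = -12*s^3 - 3*s^2 + 4*s + 2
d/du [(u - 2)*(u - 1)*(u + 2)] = 3*u^2 - 2*u - 4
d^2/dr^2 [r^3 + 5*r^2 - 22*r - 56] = 6*r + 10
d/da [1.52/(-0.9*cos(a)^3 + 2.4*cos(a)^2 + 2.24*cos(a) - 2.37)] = (-4.104*cos(a)^2 + 7.296*cos(a) + 3.4048)*sin(a)/(0.9*cos(a)^3 - 2.4*cos(a)^2 - 2.24*cos(a) + 2.37)^2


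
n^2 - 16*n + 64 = (n - 8)^2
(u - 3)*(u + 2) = u^2 - u - 6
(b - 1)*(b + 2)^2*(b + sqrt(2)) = b^4 + sqrt(2)*b^3 + 3*b^3 + 3*sqrt(2)*b^2 - 4*b - 4*sqrt(2)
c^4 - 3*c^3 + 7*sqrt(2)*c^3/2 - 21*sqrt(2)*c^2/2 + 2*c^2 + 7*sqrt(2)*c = c*(c - 2)*(c - 1)*(c + 7*sqrt(2)/2)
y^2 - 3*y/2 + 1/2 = (y - 1)*(y - 1/2)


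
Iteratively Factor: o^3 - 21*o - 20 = (o + 1)*(o^2 - o - 20) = (o - 5)*(o + 1)*(o + 4)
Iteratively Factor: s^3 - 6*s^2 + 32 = (s - 4)*(s^2 - 2*s - 8) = (s - 4)*(s + 2)*(s - 4)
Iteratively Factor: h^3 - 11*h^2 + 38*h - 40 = (h - 5)*(h^2 - 6*h + 8) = (h - 5)*(h - 4)*(h - 2)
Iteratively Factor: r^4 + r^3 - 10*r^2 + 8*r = (r - 2)*(r^3 + 3*r^2 - 4*r) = (r - 2)*(r + 4)*(r^2 - r) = r*(r - 2)*(r + 4)*(r - 1)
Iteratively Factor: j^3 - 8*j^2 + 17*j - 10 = (j - 5)*(j^2 - 3*j + 2) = (j - 5)*(j - 1)*(j - 2)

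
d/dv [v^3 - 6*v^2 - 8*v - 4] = 3*v^2 - 12*v - 8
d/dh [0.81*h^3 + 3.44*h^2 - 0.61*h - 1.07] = 2.43*h^2 + 6.88*h - 0.61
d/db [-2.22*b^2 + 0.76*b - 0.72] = 0.76 - 4.44*b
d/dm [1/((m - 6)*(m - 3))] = (9 - 2*m)/(m^4 - 18*m^3 + 117*m^2 - 324*m + 324)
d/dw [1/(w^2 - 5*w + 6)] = (5 - 2*w)/(w^2 - 5*w + 6)^2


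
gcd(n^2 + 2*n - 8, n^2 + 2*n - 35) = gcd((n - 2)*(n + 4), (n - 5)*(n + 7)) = 1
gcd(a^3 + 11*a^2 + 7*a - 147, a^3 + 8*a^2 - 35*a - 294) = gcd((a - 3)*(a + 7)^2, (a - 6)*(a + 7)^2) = a^2 + 14*a + 49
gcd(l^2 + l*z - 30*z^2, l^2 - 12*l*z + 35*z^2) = -l + 5*z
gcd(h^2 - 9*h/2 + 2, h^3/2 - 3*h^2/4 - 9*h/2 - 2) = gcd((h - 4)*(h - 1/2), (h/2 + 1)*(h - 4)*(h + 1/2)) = h - 4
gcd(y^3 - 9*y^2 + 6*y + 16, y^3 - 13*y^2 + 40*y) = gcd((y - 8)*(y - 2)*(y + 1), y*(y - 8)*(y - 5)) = y - 8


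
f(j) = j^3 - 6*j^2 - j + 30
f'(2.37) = -12.59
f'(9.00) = 134.00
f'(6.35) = 43.77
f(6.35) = 37.76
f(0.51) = 28.06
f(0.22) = 29.50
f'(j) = 3*j^2 - 12*j - 1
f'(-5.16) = 140.80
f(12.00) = 882.00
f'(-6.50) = 203.75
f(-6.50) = -491.62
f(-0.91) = 25.19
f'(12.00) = 287.00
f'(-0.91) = 12.40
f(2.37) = 7.24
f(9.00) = 264.00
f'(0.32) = -4.53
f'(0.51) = -6.34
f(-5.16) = -261.98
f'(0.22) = -3.49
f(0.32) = 29.10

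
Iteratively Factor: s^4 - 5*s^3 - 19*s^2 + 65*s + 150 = (s + 2)*(s^3 - 7*s^2 - 5*s + 75) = (s - 5)*(s + 2)*(s^2 - 2*s - 15) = (s - 5)^2*(s + 2)*(s + 3)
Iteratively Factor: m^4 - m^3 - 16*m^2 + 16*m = (m - 4)*(m^3 + 3*m^2 - 4*m) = (m - 4)*(m - 1)*(m^2 + 4*m) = m*(m - 4)*(m - 1)*(m + 4)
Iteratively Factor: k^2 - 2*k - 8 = (k - 4)*(k + 2)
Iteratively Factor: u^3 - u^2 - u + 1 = (u - 1)*(u^2 - 1) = (u - 1)^2*(u + 1)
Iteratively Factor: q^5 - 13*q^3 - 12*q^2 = (q - 4)*(q^4 + 4*q^3 + 3*q^2) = q*(q - 4)*(q^3 + 4*q^2 + 3*q) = q*(q - 4)*(q + 3)*(q^2 + q) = q*(q - 4)*(q + 1)*(q + 3)*(q)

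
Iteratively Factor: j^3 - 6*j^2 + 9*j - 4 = (j - 1)*(j^2 - 5*j + 4) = (j - 1)^2*(j - 4)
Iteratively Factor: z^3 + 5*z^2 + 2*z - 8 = (z + 4)*(z^2 + z - 2) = (z - 1)*(z + 4)*(z + 2)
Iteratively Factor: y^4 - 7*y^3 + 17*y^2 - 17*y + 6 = (y - 2)*(y^3 - 5*y^2 + 7*y - 3) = (y - 2)*(y - 1)*(y^2 - 4*y + 3) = (y - 2)*(y - 1)^2*(y - 3)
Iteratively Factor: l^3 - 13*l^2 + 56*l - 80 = (l - 4)*(l^2 - 9*l + 20) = (l - 4)^2*(l - 5)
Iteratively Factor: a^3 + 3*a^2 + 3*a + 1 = (a + 1)*(a^2 + 2*a + 1) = (a + 1)^2*(a + 1)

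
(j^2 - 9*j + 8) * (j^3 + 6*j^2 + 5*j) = j^5 - 3*j^4 - 41*j^3 + 3*j^2 + 40*j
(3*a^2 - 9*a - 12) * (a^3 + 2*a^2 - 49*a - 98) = 3*a^5 - 3*a^4 - 177*a^3 + 123*a^2 + 1470*a + 1176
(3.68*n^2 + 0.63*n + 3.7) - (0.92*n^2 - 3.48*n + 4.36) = 2.76*n^2 + 4.11*n - 0.66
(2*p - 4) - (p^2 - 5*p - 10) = -p^2 + 7*p + 6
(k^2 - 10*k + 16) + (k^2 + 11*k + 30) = 2*k^2 + k + 46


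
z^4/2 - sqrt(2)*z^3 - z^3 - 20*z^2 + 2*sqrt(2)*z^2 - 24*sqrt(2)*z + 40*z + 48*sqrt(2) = (z/2 + sqrt(2))*(z - 2)*(z - 6*sqrt(2))*(z + 2*sqrt(2))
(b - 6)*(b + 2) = b^2 - 4*b - 12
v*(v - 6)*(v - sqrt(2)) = v^3 - 6*v^2 - sqrt(2)*v^2 + 6*sqrt(2)*v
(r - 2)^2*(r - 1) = r^3 - 5*r^2 + 8*r - 4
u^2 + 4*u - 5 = (u - 1)*(u + 5)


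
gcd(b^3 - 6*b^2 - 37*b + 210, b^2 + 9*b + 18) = b + 6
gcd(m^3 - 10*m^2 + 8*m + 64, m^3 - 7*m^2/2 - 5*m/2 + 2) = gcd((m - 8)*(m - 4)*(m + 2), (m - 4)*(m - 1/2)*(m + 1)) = m - 4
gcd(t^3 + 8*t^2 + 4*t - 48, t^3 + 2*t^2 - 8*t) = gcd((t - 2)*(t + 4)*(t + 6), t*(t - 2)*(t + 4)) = t^2 + 2*t - 8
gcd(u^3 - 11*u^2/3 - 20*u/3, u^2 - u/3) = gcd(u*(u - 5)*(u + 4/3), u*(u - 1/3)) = u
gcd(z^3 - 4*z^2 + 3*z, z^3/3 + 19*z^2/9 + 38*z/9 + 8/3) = 1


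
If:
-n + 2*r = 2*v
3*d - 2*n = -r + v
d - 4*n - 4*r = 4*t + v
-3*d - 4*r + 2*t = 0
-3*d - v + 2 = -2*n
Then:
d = -13/19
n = -26/19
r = 12/19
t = 9/38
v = 25/19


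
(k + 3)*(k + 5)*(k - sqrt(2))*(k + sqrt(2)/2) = k^4 - sqrt(2)*k^3/2 + 8*k^3 - 4*sqrt(2)*k^2 + 14*k^2 - 15*sqrt(2)*k/2 - 8*k - 15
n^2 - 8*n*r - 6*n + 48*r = (n - 6)*(n - 8*r)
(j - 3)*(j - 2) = j^2 - 5*j + 6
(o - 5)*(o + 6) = o^2 + o - 30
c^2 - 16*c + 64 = (c - 8)^2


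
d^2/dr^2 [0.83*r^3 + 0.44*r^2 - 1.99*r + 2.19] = 4.98*r + 0.88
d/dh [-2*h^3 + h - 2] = 1 - 6*h^2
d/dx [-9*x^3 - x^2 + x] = -27*x^2 - 2*x + 1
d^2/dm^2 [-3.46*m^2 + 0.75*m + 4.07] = -6.92000000000000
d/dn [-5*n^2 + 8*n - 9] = 8 - 10*n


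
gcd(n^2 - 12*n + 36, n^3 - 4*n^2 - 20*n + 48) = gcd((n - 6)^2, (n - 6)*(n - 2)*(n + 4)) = n - 6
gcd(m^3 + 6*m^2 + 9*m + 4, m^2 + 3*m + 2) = m + 1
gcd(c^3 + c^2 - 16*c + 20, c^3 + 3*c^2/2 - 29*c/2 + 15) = c^2 + 3*c - 10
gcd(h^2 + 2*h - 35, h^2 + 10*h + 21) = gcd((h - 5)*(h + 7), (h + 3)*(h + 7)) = h + 7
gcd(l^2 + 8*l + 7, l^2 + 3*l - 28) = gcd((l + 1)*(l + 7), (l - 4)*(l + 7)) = l + 7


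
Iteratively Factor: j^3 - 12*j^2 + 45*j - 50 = (j - 2)*(j^2 - 10*j + 25) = (j - 5)*(j - 2)*(j - 5)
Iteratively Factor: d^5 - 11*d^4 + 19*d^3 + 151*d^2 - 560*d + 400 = (d - 5)*(d^4 - 6*d^3 - 11*d^2 + 96*d - 80) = (d - 5)*(d - 1)*(d^3 - 5*d^2 - 16*d + 80) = (d - 5)*(d - 1)*(d + 4)*(d^2 - 9*d + 20) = (d - 5)*(d - 4)*(d - 1)*(d + 4)*(d - 5)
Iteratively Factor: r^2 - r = (r)*(r - 1)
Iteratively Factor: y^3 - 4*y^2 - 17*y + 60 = (y + 4)*(y^2 - 8*y + 15) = (y - 5)*(y + 4)*(y - 3)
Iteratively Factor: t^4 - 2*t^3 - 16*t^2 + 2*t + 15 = (t + 3)*(t^3 - 5*t^2 - t + 5) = (t - 1)*(t + 3)*(t^2 - 4*t - 5) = (t - 5)*(t - 1)*(t + 3)*(t + 1)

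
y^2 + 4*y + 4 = (y + 2)^2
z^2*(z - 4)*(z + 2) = z^4 - 2*z^3 - 8*z^2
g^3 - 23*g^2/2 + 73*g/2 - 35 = (g - 7)*(g - 5/2)*(g - 2)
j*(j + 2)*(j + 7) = j^3 + 9*j^2 + 14*j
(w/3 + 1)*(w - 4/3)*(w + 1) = w^3/3 + 8*w^2/9 - 7*w/9 - 4/3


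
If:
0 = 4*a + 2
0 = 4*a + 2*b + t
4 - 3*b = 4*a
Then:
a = -1/2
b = 2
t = -2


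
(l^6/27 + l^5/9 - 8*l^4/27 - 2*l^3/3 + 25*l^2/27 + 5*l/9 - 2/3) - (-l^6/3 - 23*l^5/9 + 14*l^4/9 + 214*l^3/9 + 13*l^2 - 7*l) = 10*l^6/27 + 8*l^5/3 - 50*l^4/27 - 220*l^3/9 - 326*l^2/27 + 68*l/9 - 2/3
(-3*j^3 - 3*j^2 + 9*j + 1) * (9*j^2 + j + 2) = -27*j^5 - 30*j^4 + 72*j^3 + 12*j^2 + 19*j + 2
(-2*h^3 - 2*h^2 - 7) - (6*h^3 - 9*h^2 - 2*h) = -8*h^3 + 7*h^2 + 2*h - 7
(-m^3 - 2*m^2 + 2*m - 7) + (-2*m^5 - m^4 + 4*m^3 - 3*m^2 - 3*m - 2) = -2*m^5 - m^4 + 3*m^3 - 5*m^2 - m - 9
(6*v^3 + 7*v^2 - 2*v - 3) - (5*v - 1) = 6*v^3 + 7*v^2 - 7*v - 2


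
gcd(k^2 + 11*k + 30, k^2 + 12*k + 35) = k + 5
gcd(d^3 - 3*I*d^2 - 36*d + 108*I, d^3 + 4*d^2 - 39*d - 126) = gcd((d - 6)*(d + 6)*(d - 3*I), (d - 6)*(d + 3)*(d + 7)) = d - 6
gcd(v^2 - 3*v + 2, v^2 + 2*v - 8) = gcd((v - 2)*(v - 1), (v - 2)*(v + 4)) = v - 2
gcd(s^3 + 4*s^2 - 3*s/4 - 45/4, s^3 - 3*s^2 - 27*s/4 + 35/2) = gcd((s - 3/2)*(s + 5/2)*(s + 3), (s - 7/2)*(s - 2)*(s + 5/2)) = s + 5/2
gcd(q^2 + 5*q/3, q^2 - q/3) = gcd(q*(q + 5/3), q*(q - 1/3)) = q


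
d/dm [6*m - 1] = 6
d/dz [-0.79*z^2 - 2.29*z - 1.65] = -1.58*z - 2.29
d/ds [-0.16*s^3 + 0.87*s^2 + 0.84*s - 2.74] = -0.48*s^2 + 1.74*s + 0.84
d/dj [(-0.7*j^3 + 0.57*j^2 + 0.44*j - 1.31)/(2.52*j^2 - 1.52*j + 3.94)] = (-1.764*j^4 + 2.128*j^3 - 10.2492*j^2 + 11.094*j - 0.2576)/(6.3504*j^4 - 7.6608*j^3 + 22.168*j^2 - 11.9776*j + 15.5236)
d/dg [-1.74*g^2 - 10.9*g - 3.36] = -3.48*g - 10.9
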